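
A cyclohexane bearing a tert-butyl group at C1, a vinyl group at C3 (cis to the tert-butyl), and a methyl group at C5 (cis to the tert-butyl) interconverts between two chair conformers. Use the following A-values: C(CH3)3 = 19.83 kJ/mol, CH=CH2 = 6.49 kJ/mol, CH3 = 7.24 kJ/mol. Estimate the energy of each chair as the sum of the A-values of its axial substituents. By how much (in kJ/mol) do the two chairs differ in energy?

33.56 kJ/mol

Chair I (tert-butyl axial, vinyl axial, methyl axial): E = 33.56 kJ/mol.
Chair II (tert-butyl equatorial, vinyl equatorial, methyl equatorial): E = 0.00 kJ/mol.
ΔE = 33.56 − 0.00 = 33.56 kJ/mol; chair II is more stable.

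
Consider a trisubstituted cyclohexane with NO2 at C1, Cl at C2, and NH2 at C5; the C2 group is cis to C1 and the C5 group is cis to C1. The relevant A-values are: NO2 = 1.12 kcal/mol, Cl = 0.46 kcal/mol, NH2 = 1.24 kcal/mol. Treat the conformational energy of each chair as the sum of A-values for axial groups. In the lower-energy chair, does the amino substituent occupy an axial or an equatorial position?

equatorial

Chair I (nitro axial, chloro equatorial, amino axial): E = 2.36 kcal/mol.
Chair II (nitro equatorial, chloro axial, amino equatorial): E = 0.46 kcal/mol.
Chair II is the more stable (lower-energy) conformer, and in that chair the amino group is equatorial.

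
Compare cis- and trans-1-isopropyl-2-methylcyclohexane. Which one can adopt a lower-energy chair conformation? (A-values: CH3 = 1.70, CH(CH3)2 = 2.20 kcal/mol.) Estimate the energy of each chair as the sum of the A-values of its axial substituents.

trans

At 1,2 positions (parity opposite): cis → (a,e or e,a); trans → (e,e or a,a).
Best chair for cis: E = 1.70 kcal/mol; best chair for trans: E = 0.00 kcal/mol.
The trans isomer is lower by 1.70 kcal/mol.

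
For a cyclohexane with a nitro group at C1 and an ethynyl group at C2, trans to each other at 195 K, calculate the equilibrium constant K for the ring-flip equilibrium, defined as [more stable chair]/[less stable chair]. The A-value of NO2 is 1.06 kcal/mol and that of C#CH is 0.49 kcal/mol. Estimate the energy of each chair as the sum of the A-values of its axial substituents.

C1 and C2 have opposite parity, so for the trans isomer the two substituents are e,e in one chair and a,a in the other.
Chair I (nitro axial, ethynyl axial): E = 1.55 kcal/mol; chair II (nitro equatorial, ethynyl equatorial): E = 0.00 kcal/mol.
ΔG = 1.55 kcal/mol between the two chairs.
K = exp(ΔG/RT) with R = 1.987×10⁻³ kcal mol⁻¹ K⁻¹ and T = 195 K gives K ≈ 54.6.

K ≈ 54.6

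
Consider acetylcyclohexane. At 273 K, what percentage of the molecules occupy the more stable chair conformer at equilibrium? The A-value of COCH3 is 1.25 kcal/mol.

One chair has the acetyl group axial (E = 1.25 kcal/mol) and the other has it equatorial (E = 0).
ΔG = 1.25 kcal/mol between the two chairs.
K = exp(ΔG/RT) with R = 1.987×10⁻³ kcal mol⁻¹ K⁻¹ and T = 273 K gives K ≈ 10.
Fraction in the lower-energy chair = K/(K+1) = 90.9%.

90.9%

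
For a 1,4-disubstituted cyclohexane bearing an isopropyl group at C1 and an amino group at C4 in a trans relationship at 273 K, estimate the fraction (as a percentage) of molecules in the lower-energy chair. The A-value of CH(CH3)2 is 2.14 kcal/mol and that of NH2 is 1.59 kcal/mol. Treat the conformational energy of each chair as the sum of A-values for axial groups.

C1 and C4 have opposite parity, so for the trans isomer the two substituents are e,e in one chair and a,a in the other.
Chair I (isopropyl axial, amino axial): E = 3.73 kcal/mol; chair II (isopropyl equatorial, amino equatorial): E = 0.00 kcal/mol.
ΔG = 3.73 kcal/mol between the two chairs.
K = exp(ΔG/RT) with R = 1.987×10⁻³ kcal mol⁻¹ K⁻¹ and T = 273 K gives K ≈ 969.
Fraction in the lower-energy chair = K/(K+1) = 99.9%.

99.9%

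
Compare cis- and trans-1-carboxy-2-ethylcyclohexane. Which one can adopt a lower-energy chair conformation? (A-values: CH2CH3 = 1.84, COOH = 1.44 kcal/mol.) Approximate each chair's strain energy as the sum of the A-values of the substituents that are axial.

trans

At 1,2 positions (parity opposite): cis → (a,e or e,a); trans → (e,e or a,a).
Best chair for cis: E = 1.44 kcal/mol; best chair for trans: E = 0.00 kcal/mol.
The trans isomer is lower by 1.44 kcal/mol.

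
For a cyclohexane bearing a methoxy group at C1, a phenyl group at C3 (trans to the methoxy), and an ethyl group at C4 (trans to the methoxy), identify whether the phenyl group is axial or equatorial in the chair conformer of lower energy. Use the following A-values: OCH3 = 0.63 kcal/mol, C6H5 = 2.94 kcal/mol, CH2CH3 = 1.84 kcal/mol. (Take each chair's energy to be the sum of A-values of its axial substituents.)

equatorial

Chair I (methoxy axial, phenyl equatorial, ethyl axial): E = 2.47 kcal/mol.
Chair II (methoxy equatorial, phenyl axial, ethyl equatorial): E = 2.94 kcal/mol.
Chair I is the more stable (lower-energy) conformer, and in that chair the phenyl group is equatorial.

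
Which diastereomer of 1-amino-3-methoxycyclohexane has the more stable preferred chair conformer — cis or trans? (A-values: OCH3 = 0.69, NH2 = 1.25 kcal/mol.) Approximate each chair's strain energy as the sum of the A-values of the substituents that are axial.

cis

At 1,3 positions (parity same): cis → (e,e or a,a); trans → (a,e or e,a).
Best chair for cis: E = 0.00 kcal/mol; best chair for trans: E = 0.69 kcal/mol.
The cis isomer is lower by 0.69 kcal/mol.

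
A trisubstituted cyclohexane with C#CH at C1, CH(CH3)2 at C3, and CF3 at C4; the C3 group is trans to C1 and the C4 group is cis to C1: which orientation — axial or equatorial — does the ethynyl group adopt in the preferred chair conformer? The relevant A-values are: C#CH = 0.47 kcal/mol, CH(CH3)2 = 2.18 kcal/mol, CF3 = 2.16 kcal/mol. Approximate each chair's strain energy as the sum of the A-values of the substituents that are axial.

axial

Chair I (ethynyl axial, isopropyl equatorial, trifluoromethyl equatorial): E = 0.47 kcal/mol.
Chair II (ethynyl equatorial, isopropyl axial, trifluoromethyl axial): E = 4.34 kcal/mol.
Chair I is the more stable (lower-energy) conformer, and in that chair the ethynyl group is axial.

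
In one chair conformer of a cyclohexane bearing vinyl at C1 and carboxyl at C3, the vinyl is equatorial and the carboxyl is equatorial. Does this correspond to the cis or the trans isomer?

C1 and C3 have the same parity, so their axial bonds point in the same direction.
With same-parity carbons, two substituents on the same face are both axial or both equatorial; opposite faces give one of each.
Here the groups are equatorial/equatorial → same face → cis.

cis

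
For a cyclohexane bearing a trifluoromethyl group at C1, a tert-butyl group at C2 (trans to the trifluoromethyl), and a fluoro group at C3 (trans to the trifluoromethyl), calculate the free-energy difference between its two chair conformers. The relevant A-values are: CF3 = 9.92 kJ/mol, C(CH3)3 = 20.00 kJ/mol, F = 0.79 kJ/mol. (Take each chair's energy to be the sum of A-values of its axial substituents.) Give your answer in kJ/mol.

29.13 kJ/mol

Chair I (trifluoromethyl axial, tert-butyl axial, fluoro equatorial): E = 29.92 kJ/mol.
Chair II (trifluoromethyl equatorial, tert-butyl equatorial, fluoro axial): E = 0.79 kJ/mol.
ΔE = 29.92 − 0.79 = 29.13 kJ/mol; chair II is more stable.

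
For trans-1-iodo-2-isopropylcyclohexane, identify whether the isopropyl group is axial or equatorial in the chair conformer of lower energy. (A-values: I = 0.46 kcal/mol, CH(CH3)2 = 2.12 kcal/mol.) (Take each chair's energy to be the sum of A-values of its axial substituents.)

C1 and C2 have opposite parity, so for the trans isomer the two substituents are e,e in one chair and a,a in the other.
Chair I (iodo axial, isopropyl axial): E = 2.58 kcal/mol.
Chair II (iodo equatorial, isopropyl equatorial): E = 0.00 kcal/mol.
Chair II is the more stable (lower-energy) conformer, and in that chair the isopropyl group is equatorial.

equatorial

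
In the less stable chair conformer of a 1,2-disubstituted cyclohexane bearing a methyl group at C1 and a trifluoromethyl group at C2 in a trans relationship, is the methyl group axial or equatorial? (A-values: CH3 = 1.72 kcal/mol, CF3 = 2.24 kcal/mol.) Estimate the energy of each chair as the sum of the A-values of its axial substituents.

C1 and C2 have opposite parity, so for the trans isomer the two substituents are e,e in one chair and a,a in the other.
Chair I (methyl axial, trifluoromethyl axial): E = 3.96 kcal/mol.
Chair II (methyl equatorial, trifluoromethyl equatorial): E = 0.00 kcal/mol.
Chair I is the less stable (higher-energy) conformer, and in that chair the methyl group is axial.

axial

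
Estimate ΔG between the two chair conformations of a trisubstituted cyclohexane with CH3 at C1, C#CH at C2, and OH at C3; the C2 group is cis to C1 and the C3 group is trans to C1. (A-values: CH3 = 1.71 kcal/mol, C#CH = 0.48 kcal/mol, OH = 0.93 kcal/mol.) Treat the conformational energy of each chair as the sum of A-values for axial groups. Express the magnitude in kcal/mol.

Chair I (methyl axial, ethynyl equatorial, hydroxyl equatorial): E = 1.71 kcal/mol.
Chair II (methyl equatorial, ethynyl axial, hydroxyl axial): E = 1.41 kcal/mol.
ΔE = 1.71 − 1.41 = 0.30 kcal/mol; chair II is more stable.

0.30 kcal/mol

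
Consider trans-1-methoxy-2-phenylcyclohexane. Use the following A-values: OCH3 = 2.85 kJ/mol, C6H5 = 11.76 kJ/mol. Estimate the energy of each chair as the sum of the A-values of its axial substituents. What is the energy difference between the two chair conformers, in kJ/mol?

C1 and C2 have opposite parity, so for the trans isomer the two substituents are e,e in one chair and a,a in the other.
Chair I (methoxy axial, phenyl axial): E = 14.61 kJ/mol.
Chair II (methoxy equatorial, phenyl equatorial): E = 0.00 kJ/mol.
ΔE = 14.61 − 0.00 = 14.61 kJ/mol; chair II is more stable.

14.61 kJ/mol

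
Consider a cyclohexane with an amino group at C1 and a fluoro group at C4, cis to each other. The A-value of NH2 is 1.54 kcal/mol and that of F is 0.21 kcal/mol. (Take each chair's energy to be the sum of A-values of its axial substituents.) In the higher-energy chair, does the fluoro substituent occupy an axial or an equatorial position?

C1 and C4 have opposite parity, so for the cis isomer the two substituents are one axial and one equatorial in each chair.
Chair I (amino axial, fluoro equatorial): E = 1.54 kcal/mol.
Chair II (amino equatorial, fluoro axial): E = 0.21 kcal/mol.
Chair I is the less stable (higher-energy) conformer, and in that chair the fluoro group is equatorial.

equatorial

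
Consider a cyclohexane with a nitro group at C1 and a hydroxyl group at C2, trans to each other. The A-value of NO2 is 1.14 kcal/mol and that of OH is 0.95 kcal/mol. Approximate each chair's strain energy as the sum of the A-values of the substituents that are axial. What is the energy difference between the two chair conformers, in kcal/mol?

2.09 kcal/mol

C1 and C2 have opposite parity, so for the trans isomer the two substituents are e,e in one chair and a,a in the other.
Chair I (nitro axial, hydroxyl axial): E = 2.09 kcal/mol.
Chair II (nitro equatorial, hydroxyl equatorial): E = 0.00 kcal/mol.
ΔE = 2.09 − 0.00 = 2.09 kcal/mol; chair II is more stable.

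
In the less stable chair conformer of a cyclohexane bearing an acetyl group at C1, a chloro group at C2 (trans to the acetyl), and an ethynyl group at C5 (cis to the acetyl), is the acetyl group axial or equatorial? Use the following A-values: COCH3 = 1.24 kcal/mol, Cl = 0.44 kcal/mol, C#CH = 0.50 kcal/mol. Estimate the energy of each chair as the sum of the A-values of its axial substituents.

axial

Chair I (acetyl axial, chloro axial, ethynyl axial): E = 2.18 kcal/mol.
Chair II (acetyl equatorial, chloro equatorial, ethynyl equatorial): E = 0.00 kcal/mol.
Chair I is the less stable (higher-energy) conformer, and in that chair the acetyl group is axial.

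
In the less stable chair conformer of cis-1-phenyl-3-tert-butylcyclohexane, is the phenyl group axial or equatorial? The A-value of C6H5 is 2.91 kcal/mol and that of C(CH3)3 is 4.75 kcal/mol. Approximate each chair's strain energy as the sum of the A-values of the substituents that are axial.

axial

C1 and C3 have the same parity, so for the cis isomer the two substituents are e,e in one chair and a,a in the other.
Chair I (phenyl axial, tert-butyl axial): E = 7.66 kcal/mol.
Chair II (phenyl equatorial, tert-butyl equatorial): E = 0.00 kcal/mol.
Chair I is the less stable (higher-energy) conformer, and in that chair the phenyl group is axial.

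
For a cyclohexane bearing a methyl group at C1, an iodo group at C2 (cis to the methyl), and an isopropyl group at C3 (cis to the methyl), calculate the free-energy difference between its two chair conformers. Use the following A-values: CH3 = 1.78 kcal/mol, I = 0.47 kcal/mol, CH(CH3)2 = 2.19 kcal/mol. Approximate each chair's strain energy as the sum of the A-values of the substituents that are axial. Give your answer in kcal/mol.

Chair I (methyl axial, iodo equatorial, isopropyl axial): E = 3.97 kcal/mol.
Chair II (methyl equatorial, iodo axial, isopropyl equatorial): E = 0.47 kcal/mol.
ΔE = 3.97 − 0.47 = 3.50 kcal/mol; chair II is more stable.

3.50 kcal/mol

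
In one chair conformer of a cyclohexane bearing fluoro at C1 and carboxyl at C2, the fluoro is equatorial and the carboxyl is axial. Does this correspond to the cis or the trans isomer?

C1 and C2 have opposite parity, so their axial bonds point in opposite directions.
With opposite-parity carbons, two substituents on the same face are one axial and one equatorial; opposite faces give both axial or both equatorial.
Here the groups are equatorial/axial → same face → cis.

cis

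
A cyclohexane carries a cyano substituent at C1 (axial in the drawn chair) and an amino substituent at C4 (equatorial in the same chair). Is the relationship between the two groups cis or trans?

C1 and C4 have opposite parity, so their axial bonds point in opposite directions.
With opposite-parity carbons, two substituents on the same face are one axial and one equatorial; opposite faces give both axial or both equatorial.
Here the groups are axial/equatorial → same face → cis.

cis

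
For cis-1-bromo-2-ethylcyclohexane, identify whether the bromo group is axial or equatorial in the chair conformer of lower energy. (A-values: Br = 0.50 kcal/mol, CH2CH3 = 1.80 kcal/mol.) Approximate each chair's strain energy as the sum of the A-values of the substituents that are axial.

axial

C1 and C2 have opposite parity, so for the cis isomer the two substituents are one axial and one equatorial in each chair.
Chair I (bromo axial, ethyl equatorial): E = 0.50 kcal/mol.
Chair II (bromo equatorial, ethyl axial): E = 1.80 kcal/mol.
Chair I is the more stable (lower-energy) conformer, and in that chair the bromo group is axial.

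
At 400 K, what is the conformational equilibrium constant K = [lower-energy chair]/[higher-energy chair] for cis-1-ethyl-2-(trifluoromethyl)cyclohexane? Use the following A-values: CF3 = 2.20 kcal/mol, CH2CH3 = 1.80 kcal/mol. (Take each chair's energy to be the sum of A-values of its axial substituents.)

K ≈ 1.65

C1 and C2 have opposite parity, so for the cis isomer the two substituents are one axial and one equatorial in each chair.
Chair I (trifluoromethyl axial, ethyl equatorial): E = 2.20 kcal/mol; chair II (trifluoromethyl equatorial, ethyl axial): E = 1.80 kcal/mol.
ΔG = 0.40 kcal/mol between the two chairs.
K = exp(ΔG/RT) with R = 1.987×10⁻³ kcal mol⁻¹ K⁻¹ and T = 400 K gives K ≈ 1.65.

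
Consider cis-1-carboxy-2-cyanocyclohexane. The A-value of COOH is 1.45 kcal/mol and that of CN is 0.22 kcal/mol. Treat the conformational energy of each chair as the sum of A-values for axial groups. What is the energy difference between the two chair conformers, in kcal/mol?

C1 and C2 have opposite parity, so for the cis isomer the two substituents are one axial and one equatorial in each chair.
Chair I (carboxyl axial, cyano equatorial): E = 1.45 kcal/mol.
Chair II (carboxyl equatorial, cyano axial): E = 0.22 kcal/mol.
ΔE = 1.45 − 0.22 = 1.23 kcal/mol; chair II is more stable.

1.23 kcal/mol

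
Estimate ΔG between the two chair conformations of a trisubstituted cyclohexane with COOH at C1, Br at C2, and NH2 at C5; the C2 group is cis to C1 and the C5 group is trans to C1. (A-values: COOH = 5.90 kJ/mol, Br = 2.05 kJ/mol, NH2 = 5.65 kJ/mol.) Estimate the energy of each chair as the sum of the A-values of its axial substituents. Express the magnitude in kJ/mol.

Chair I (carboxyl axial, bromo equatorial, amino equatorial): E = 5.90 kJ/mol.
Chair II (carboxyl equatorial, bromo axial, amino axial): E = 7.70 kJ/mol.
ΔE = 7.70 − 5.90 = 1.80 kJ/mol; chair I is more stable.

1.80 kJ/mol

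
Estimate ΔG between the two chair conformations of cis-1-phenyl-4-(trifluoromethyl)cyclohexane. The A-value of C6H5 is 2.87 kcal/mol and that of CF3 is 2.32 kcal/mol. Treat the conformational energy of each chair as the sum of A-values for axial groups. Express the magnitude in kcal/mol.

C1 and C4 have opposite parity, so for the cis isomer the two substituents are one axial and one equatorial in each chair.
Chair I (phenyl axial, trifluoromethyl equatorial): E = 2.87 kcal/mol.
Chair II (phenyl equatorial, trifluoromethyl axial): E = 2.32 kcal/mol.
ΔE = 2.87 − 2.32 = 0.55 kcal/mol; chair II is more stable.

0.55 kcal/mol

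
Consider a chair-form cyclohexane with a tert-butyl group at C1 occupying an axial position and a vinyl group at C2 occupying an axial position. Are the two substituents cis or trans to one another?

C1 and C2 have opposite parity, so their axial bonds point in opposite directions.
With opposite-parity carbons, two substituents on the same face are one axial and one equatorial; opposite faces give both axial or both equatorial.
Here the groups are axial/axial → opposite face → trans.

trans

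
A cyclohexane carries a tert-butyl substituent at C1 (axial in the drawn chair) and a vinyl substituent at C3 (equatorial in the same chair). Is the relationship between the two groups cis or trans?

trans

C1 and C3 have the same parity, so their axial bonds point in the same direction.
With same-parity carbons, two substituents on the same face are both axial or both equatorial; opposite faces give one of each.
Here the groups are axial/equatorial → opposite face → trans.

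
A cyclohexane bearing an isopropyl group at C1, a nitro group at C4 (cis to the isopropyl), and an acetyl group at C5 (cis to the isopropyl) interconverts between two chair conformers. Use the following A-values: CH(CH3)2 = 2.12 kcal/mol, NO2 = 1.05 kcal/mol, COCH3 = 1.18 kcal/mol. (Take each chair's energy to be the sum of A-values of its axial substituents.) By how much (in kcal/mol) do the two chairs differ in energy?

Chair I (isopropyl axial, nitro equatorial, acetyl axial): E = 3.30 kcal/mol.
Chair II (isopropyl equatorial, nitro axial, acetyl equatorial): E = 1.05 kcal/mol.
ΔE = 3.30 − 1.05 = 2.25 kcal/mol; chair II is more stable.

2.25 kcal/mol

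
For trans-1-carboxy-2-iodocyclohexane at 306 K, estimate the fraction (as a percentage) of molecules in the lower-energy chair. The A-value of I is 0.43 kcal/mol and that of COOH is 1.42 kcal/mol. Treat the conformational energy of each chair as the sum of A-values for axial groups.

95.4%

C1 and C2 have opposite parity, so for the trans isomer the two substituents are e,e in one chair and a,a in the other.
Chair I (iodo axial, carboxyl axial): E = 1.85 kcal/mol; chair II (iodo equatorial, carboxyl equatorial): E = 0.00 kcal/mol.
ΔG = 1.85 kcal/mol between the two chairs.
K = exp(ΔG/RT) with R = 1.987×10⁻³ kcal mol⁻¹ K⁻¹ and T = 306 K gives K ≈ 21.
Fraction in the lower-energy chair = K/(K+1) = 95.4%.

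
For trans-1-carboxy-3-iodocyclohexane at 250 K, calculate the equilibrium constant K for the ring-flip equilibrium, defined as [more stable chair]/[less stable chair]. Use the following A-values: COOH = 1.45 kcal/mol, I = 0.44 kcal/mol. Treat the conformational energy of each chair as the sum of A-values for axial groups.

K ≈ 7.64

C1 and C3 have the same parity, so for the trans isomer the two substituents are one axial and one equatorial in each chair.
Chair I (carboxyl axial, iodo equatorial): E = 1.45 kcal/mol; chair II (carboxyl equatorial, iodo axial): E = 0.44 kcal/mol.
ΔG = 1.01 kcal/mol between the two chairs.
K = exp(ΔG/RT) with R = 1.987×10⁻³ kcal mol⁻¹ K⁻¹ and T = 250 K gives K ≈ 7.64.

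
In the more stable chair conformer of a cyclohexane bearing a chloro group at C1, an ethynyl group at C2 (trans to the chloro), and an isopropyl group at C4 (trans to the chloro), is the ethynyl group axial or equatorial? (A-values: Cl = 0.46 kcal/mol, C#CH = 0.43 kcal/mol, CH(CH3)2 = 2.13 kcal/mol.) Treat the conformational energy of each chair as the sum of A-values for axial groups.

Chair I (chloro axial, ethynyl axial, isopropyl axial): E = 3.02 kcal/mol.
Chair II (chloro equatorial, ethynyl equatorial, isopropyl equatorial): E = 0.00 kcal/mol.
Chair II is the more stable (lower-energy) conformer, and in that chair the ethynyl group is equatorial.

equatorial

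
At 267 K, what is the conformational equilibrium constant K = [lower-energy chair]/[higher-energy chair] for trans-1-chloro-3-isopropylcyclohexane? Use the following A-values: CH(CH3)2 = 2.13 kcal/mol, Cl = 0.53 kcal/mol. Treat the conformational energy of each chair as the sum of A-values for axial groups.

K ≈ 20.4

C1 and C3 have the same parity, so for the trans isomer the two substituents are one axial and one equatorial in each chair.
Chair I (isopropyl axial, chloro equatorial): E = 2.13 kcal/mol; chair II (isopropyl equatorial, chloro axial): E = 0.53 kcal/mol.
ΔG = 1.60 kcal/mol between the two chairs.
K = exp(ΔG/RT) with R = 1.987×10⁻³ kcal mol⁻¹ K⁻¹ and T = 267 K gives K ≈ 20.4.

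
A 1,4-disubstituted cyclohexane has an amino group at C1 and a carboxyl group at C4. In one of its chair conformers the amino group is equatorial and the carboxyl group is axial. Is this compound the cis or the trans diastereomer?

cis

C1 and C4 have opposite parity, so their axial bonds point in opposite directions.
With opposite-parity carbons, two substituents on the same face are one axial and one equatorial; opposite faces give both axial or both equatorial.
Here the groups are equatorial/axial → same face → cis.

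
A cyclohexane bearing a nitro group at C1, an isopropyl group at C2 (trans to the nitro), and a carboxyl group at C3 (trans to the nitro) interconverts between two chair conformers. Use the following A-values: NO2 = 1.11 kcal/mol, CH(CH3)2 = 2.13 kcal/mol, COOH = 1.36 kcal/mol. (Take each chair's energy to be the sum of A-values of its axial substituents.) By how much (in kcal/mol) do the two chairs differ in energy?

Chair I (nitro axial, isopropyl axial, carboxyl equatorial): E = 3.24 kcal/mol.
Chair II (nitro equatorial, isopropyl equatorial, carboxyl axial): E = 1.36 kcal/mol.
ΔE = 3.24 − 1.36 = 1.88 kcal/mol; chair II is more stable.

1.88 kcal/mol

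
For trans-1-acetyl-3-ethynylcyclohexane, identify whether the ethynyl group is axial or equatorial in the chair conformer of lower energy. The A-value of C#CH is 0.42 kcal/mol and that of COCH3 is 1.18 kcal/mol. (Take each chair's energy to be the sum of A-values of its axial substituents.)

C1 and C3 have the same parity, so for the trans isomer the two substituents are one axial and one equatorial in each chair.
Chair I (ethynyl axial, acetyl equatorial): E = 0.42 kcal/mol.
Chair II (ethynyl equatorial, acetyl axial): E = 1.18 kcal/mol.
Chair I is the more stable (lower-energy) conformer, and in that chair the ethynyl group is axial.

axial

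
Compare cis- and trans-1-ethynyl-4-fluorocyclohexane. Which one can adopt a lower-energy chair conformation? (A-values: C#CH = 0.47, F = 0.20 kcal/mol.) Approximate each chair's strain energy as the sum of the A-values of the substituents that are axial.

At 1,4 positions (parity opposite): cis → (a,e or e,a); trans → (e,e or a,a).
Best chair for cis: E = 0.20 kcal/mol; best chair for trans: E = 0.00 kcal/mol.
The trans isomer is lower by 0.20 kcal/mol.

trans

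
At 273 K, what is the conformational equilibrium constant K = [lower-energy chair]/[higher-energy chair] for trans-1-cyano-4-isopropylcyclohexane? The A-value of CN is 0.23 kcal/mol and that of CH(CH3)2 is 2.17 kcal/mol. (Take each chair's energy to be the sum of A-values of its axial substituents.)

C1 and C4 have opposite parity, so for the trans isomer the two substituents are e,e in one chair and a,a in the other.
Chair I (cyano axial, isopropyl axial): E = 2.40 kcal/mol; chair II (cyano equatorial, isopropyl equatorial): E = 0.00 kcal/mol.
ΔG = 2.40 kcal/mol between the two chairs.
K = exp(ΔG/RT) with R = 1.987×10⁻³ kcal mol⁻¹ K⁻¹ and T = 273 K gives K ≈ 83.5.

K ≈ 83.5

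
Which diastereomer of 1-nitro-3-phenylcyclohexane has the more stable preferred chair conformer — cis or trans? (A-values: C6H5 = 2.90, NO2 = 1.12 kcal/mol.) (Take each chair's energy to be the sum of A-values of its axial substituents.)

cis

At 1,3 positions (parity same): cis → (e,e or a,a); trans → (a,e or e,a).
Best chair for cis: E = 0.00 kcal/mol; best chair for trans: E = 1.12 kcal/mol.
The cis isomer is lower by 1.12 kcal/mol.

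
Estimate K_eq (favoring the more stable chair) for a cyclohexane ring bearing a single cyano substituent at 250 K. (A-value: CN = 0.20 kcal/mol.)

K ≈ 1.50

One chair has the cyano group axial (E = 0.20 kcal/mol) and the other has it equatorial (E = 0).
ΔG = 0.20 kcal/mol between the two chairs.
K = exp(ΔG/RT) with R = 1.987×10⁻³ kcal mol⁻¹ K⁻¹ and T = 250 K gives K ≈ 1.5.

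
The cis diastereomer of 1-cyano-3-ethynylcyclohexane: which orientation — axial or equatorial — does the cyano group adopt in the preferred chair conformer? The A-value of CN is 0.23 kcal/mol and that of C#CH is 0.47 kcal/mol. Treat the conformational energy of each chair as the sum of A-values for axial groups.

equatorial

C1 and C3 have the same parity, so for the cis isomer the two substituents are e,e in one chair and a,a in the other.
Chair I (cyano axial, ethynyl axial): E = 0.70 kcal/mol.
Chair II (cyano equatorial, ethynyl equatorial): E = 0.00 kcal/mol.
Chair II is the more stable (lower-energy) conformer, and in that chair the cyano group is equatorial.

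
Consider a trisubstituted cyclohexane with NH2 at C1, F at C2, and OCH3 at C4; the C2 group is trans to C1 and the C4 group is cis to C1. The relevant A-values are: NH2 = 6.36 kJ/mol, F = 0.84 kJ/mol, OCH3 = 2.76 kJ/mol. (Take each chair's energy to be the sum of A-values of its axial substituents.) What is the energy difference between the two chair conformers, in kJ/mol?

Chair I (amino axial, fluoro axial, methoxy equatorial): E = 7.20 kJ/mol.
Chair II (amino equatorial, fluoro equatorial, methoxy axial): E = 2.76 kJ/mol.
ΔE = 7.20 − 2.76 = 4.44 kJ/mol; chair II is more stable.

4.44 kJ/mol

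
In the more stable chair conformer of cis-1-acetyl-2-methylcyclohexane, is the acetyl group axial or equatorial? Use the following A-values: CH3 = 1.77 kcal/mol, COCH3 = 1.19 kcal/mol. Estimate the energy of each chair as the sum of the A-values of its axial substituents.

C1 and C2 have opposite parity, so for the cis isomer the two substituents are one axial and one equatorial in each chair.
Chair I (methyl axial, acetyl equatorial): E = 1.77 kcal/mol.
Chair II (methyl equatorial, acetyl axial): E = 1.19 kcal/mol.
Chair II is the more stable (lower-energy) conformer, and in that chair the acetyl group is axial.

axial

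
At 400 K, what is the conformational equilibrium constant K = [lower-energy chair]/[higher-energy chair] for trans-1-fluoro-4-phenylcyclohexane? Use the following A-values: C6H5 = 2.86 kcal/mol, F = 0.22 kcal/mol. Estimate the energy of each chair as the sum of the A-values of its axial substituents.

C1 and C4 have opposite parity, so for the trans isomer the two substituents are e,e in one chair and a,a in the other.
Chair I (phenyl axial, fluoro axial): E = 3.08 kcal/mol; chair II (phenyl equatorial, fluoro equatorial): E = 0.00 kcal/mol.
ΔG = 3.08 kcal/mol between the two chairs.
K = exp(ΔG/RT) with R = 1.987×10⁻³ kcal mol⁻¹ K⁻¹ and T = 400 K gives K ≈ 48.2.

K ≈ 48.2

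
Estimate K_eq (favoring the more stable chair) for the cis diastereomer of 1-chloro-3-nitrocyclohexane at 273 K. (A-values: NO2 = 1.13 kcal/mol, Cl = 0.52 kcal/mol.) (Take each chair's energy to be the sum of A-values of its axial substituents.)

K ≈ 20.9

C1 and C3 have the same parity, so for the cis isomer the two substituents are e,e in one chair and a,a in the other.
Chair I (nitro axial, chloro axial): E = 1.65 kcal/mol; chair II (nitro equatorial, chloro equatorial): E = 0.00 kcal/mol.
ΔG = 1.65 kcal/mol between the two chairs.
K = exp(ΔG/RT) with R = 1.987×10⁻³ kcal mol⁻¹ K⁻¹ and T = 273 K gives K ≈ 20.9.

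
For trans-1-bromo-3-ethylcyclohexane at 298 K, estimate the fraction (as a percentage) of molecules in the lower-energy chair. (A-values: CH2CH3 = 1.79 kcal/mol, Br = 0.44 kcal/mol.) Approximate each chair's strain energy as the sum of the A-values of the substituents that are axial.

C1 and C3 have the same parity, so for the trans isomer the two substituents are one axial and one equatorial in each chair.
Chair I (ethyl axial, bromo equatorial): E = 1.79 kcal/mol; chair II (ethyl equatorial, bromo axial): E = 0.44 kcal/mol.
ΔG = 1.35 kcal/mol between the two chairs.
K = exp(ΔG/RT) with R = 1.987×10⁻³ kcal mol⁻¹ K⁻¹ and T = 298 K gives K ≈ 9.78.
Fraction in the lower-energy chair = K/(K+1) = 90.7%.

90.7%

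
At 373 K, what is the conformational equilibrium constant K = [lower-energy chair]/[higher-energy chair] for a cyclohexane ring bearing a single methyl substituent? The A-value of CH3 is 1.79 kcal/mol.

K ≈ 11.2

One chair has the methyl group axial (E = 1.79 kcal/mol) and the other has it equatorial (E = 0).
ΔG = 1.79 kcal/mol between the two chairs.
K = exp(ΔG/RT) with R = 1.987×10⁻³ kcal mol⁻¹ K⁻¹ and T = 373 K gives K ≈ 11.2.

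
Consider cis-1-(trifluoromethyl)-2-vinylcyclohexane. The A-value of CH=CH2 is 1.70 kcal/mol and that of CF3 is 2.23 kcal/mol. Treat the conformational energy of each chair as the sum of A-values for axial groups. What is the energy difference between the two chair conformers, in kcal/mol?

0.53 kcal/mol

C1 and C2 have opposite parity, so for the cis isomer the two substituents are one axial and one equatorial in each chair.
Chair I (vinyl axial, trifluoromethyl equatorial): E = 1.70 kcal/mol.
Chair II (vinyl equatorial, trifluoromethyl axial): E = 2.23 kcal/mol.
ΔE = 2.23 − 1.70 = 0.53 kcal/mol; chair I is more stable.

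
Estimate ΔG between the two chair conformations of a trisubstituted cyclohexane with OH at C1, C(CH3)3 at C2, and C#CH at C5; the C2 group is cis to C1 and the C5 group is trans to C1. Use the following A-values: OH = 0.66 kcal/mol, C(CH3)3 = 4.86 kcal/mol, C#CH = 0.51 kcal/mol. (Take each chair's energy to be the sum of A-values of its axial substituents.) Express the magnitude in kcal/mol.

4.71 kcal/mol

Chair I (hydroxyl axial, tert-butyl equatorial, ethynyl equatorial): E = 0.66 kcal/mol.
Chair II (hydroxyl equatorial, tert-butyl axial, ethynyl axial): E = 5.37 kcal/mol.
ΔE = 5.37 − 0.66 = 4.71 kcal/mol; chair I is more stable.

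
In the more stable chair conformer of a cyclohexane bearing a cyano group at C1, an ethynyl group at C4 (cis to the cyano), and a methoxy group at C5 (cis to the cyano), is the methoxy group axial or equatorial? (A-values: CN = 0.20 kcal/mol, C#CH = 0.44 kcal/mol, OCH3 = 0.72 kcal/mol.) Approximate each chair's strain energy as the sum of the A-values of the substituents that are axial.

equatorial

Chair I (cyano axial, ethynyl equatorial, methoxy axial): E = 0.92 kcal/mol.
Chair II (cyano equatorial, ethynyl axial, methoxy equatorial): E = 0.44 kcal/mol.
Chair II is the more stable (lower-energy) conformer, and in that chair the methoxy group is equatorial.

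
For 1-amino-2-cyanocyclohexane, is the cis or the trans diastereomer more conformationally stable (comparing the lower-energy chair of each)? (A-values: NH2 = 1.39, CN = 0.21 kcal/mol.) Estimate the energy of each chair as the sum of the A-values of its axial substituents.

trans

At 1,2 positions (parity opposite): cis → (a,e or e,a); trans → (e,e or a,a).
Best chair for cis: E = 0.21 kcal/mol; best chair for trans: E = 0.00 kcal/mol.
The trans isomer is lower by 0.21 kcal/mol.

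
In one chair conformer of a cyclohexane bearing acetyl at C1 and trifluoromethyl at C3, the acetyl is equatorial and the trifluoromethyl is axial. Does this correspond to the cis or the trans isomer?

C1 and C3 have the same parity, so their axial bonds point in the same direction.
With same-parity carbons, two substituents on the same face are both axial or both equatorial; opposite faces give one of each.
Here the groups are equatorial/axial → opposite face → trans.

trans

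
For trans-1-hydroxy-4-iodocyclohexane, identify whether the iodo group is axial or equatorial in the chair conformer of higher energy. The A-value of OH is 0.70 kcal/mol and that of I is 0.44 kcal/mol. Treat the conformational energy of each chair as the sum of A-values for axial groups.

C1 and C4 have opposite parity, so for the trans isomer the two substituents are e,e in one chair and a,a in the other.
Chair I (hydroxyl axial, iodo axial): E = 1.14 kcal/mol.
Chair II (hydroxyl equatorial, iodo equatorial): E = 0.00 kcal/mol.
Chair I is the less stable (higher-energy) conformer, and in that chair the iodo group is axial.

axial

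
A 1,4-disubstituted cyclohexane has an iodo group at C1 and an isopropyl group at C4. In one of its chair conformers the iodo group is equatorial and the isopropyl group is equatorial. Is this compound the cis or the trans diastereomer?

trans

C1 and C4 have opposite parity, so their axial bonds point in opposite directions.
With opposite-parity carbons, two substituents on the same face are one axial and one equatorial; opposite faces give both axial or both equatorial.
Here the groups are equatorial/equatorial → opposite face → trans.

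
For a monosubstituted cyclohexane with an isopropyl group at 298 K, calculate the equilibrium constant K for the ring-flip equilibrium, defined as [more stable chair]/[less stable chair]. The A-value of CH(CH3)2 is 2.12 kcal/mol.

One chair has the isopropyl group axial (E = 2.12 kcal/mol) and the other has it equatorial (E = 0).
ΔG = 2.12 kcal/mol between the two chairs.
K = exp(ΔG/RT) with R = 1.987×10⁻³ kcal mol⁻¹ K⁻¹ and T = 298 K gives K ≈ 35.9.

K ≈ 35.9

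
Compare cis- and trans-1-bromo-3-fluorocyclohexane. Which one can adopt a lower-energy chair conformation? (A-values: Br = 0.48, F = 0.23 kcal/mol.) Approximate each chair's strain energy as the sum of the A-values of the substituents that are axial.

At 1,3 positions (parity same): cis → (e,e or a,a); trans → (a,e or e,a).
Best chair for cis: E = 0.00 kcal/mol; best chair for trans: E = 0.23 kcal/mol.
The cis isomer is lower by 0.23 kcal/mol.

cis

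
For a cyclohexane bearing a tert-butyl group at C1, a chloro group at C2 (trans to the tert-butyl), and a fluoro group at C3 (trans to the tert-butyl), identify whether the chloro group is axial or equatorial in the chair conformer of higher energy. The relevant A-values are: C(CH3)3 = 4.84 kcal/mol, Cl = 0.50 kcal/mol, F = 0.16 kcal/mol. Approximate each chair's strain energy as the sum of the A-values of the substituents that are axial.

Chair I (tert-butyl axial, chloro axial, fluoro equatorial): E = 5.34 kcal/mol.
Chair II (tert-butyl equatorial, chloro equatorial, fluoro axial): E = 0.16 kcal/mol.
Chair I is the less stable (higher-energy) conformer, and in that chair the chloro group is axial.

axial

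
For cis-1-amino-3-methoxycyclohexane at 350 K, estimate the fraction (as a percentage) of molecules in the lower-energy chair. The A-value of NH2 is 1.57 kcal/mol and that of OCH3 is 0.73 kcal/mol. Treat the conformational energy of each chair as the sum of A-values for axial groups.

C1 and C3 have the same parity, so for the cis isomer the two substituents are e,e in one chair and a,a in the other.
Chair I (amino axial, methoxy axial): E = 2.30 kcal/mol; chair II (amino equatorial, methoxy equatorial): E = 0.00 kcal/mol.
ΔG = 2.30 kcal/mol between the two chairs.
K = exp(ΔG/RT) with R = 1.987×10⁻³ kcal mol⁻¹ K⁻¹ and T = 350 K gives K ≈ 27.3.
Fraction in the lower-energy chair = K/(K+1) = 96.5%.

96.5%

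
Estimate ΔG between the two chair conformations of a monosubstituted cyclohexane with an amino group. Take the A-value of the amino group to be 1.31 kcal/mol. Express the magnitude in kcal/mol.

1.31 kcal/mol

A monosubstituted cyclohexane has one chair with the amino group axial (E = A = 1.31 kcal/mol) and one with it equatorial (E = 0).
ΔE = 1.31 − 0 = 1.31 kcal/mol.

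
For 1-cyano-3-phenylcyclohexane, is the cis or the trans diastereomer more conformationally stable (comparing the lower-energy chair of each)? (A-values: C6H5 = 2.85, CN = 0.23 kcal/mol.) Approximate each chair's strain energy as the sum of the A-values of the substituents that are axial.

cis

At 1,3 positions (parity same): cis → (e,e or a,a); trans → (a,e or e,a).
Best chair for cis: E = 0.00 kcal/mol; best chair for trans: E = 0.23 kcal/mol.
The cis isomer is lower by 0.23 kcal/mol.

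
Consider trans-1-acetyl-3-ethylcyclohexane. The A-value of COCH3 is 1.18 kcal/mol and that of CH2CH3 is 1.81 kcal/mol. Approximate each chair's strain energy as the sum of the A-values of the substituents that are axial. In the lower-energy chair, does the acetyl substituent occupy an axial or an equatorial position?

axial

C1 and C3 have the same parity, so for the trans isomer the two substituents are one axial and one equatorial in each chair.
Chair I (acetyl axial, ethyl equatorial): E = 1.18 kcal/mol.
Chair II (acetyl equatorial, ethyl axial): E = 1.81 kcal/mol.
Chair I is the more stable (lower-energy) conformer, and in that chair the acetyl group is axial.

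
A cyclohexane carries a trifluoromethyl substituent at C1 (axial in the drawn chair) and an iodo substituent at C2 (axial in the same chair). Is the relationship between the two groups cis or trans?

trans

C1 and C2 have opposite parity, so their axial bonds point in opposite directions.
With opposite-parity carbons, two substituents on the same face are one axial and one equatorial; opposite faces give both axial or both equatorial.
Here the groups are axial/axial → opposite face → trans.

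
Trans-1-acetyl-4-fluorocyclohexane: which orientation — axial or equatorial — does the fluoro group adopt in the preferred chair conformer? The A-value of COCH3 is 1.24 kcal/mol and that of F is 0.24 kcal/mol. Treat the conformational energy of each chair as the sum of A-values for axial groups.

equatorial

C1 and C4 have opposite parity, so for the trans isomer the two substituents are e,e in one chair and a,a in the other.
Chair I (acetyl axial, fluoro axial): E = 1.48 kcal/mol.
Chair II (acetyl equatorial, fluoro equatorial): E = 0.00 kcal/mol.
Chair II is the more stable (lower-energy) conformer, and in that chair the fluoro group is equatorial.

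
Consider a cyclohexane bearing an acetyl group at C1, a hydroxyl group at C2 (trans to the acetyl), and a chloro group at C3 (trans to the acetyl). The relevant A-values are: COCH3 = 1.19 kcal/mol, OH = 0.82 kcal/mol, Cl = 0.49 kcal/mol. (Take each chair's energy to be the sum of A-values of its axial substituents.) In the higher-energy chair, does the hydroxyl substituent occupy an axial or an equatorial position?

Chair I (acetyl axial, hydroxyl axial, chloro equatorial): E = 2.01 kcal/mol.
Chair II (acetyl equatorial, hydroxyl equatorial, chloro axial): E = 0.49 kcal/mol.
Chair I is the less stable (higher-energy) conformer, and in that chair the hydroxyl group is axial.

axial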